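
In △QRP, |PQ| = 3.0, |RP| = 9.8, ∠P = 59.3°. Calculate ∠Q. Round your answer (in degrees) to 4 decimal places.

∠Q ≈ 103.3732°

By the law of cosines, |QR|² = |RP|² + |PQ|² − 2·|RP|·|PQ|·cos P = 75.02, so |QR| ≈ 8.6614.
Law of cosines again: cos Q = (|PQ|² + |QR|² − |RP|²)/(2·|PQ|·|QR|) ≈ -0.23129, so ∠Q ≈ 103.37°.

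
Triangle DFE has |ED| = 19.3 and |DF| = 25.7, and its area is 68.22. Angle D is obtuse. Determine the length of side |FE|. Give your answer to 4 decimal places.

44.5728

From area = ½·|ED|·|DF|·sin D, we get sin D = 2·area/(|ED|·|DF|) ≈ 0.27508.
Taking the obtuse solution, ∠D ≈ 164.03°.
Law of cosines then gives |FE| ≈ 44.573.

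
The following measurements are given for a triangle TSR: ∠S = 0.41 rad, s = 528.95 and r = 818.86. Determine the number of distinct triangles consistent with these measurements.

r·sin S = 818.86·sin(0.41 rad) ≈ 326.4.
Since r sin S < s < r (326.4 < 528.95 < 818.86), two triangles exist.

2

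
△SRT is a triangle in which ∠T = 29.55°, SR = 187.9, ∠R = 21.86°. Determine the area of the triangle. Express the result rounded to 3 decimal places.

10417.321

The third angle is ∠S = 180° − ∠R − ∠T = 128.59°.
Law of sines: RT = SR·sin S/sin T ≈ 297.8.
Law of sines: TS = SR·sin R/sin T ≈ 141.86.
Area = ½·SR·RT·sin R ≈ 10417.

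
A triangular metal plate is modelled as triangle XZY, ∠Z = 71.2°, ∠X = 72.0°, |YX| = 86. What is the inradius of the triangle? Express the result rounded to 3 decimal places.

The third angle is ∠Y = 180° − ∠X − ∠Z = 36.80°.
Law of sines: |ZY| = |YX|·sin X/sin Z ≈ 86.4.
Law of sines: |XZ| = |YX|·sin Y/sin Z ≈ 54.419.
Area = ½·|YX|·|ZY|·sin Y ≈ 2225.5.
Semiperimeter s = (86.4+86+54.419)/2 = 113.41.
Inradius = area/s = 2225.5/113.41 ≈ 19.624.

19.624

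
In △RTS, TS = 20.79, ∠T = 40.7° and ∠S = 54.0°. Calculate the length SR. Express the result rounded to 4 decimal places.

13.6029

The third angle is ∠R = 180° − ∠T − ∠S = 85.30°.
Law of sines: SR = TS·sin T/sin R ≈ 13.603.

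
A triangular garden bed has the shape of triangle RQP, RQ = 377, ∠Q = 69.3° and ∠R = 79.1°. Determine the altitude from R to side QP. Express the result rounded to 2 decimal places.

h_R ≈ 352.66

The third angle is ∠P = 180° − ∠R − ∠Q = 31.60°.
Law of sines: QP = RQ·sin R/sin P ≈ 706.5.
Law of sines: PR = RQ·sin Q/sin P ≈ 673.04.
Area = ½·RQ·QP·sin Q ≈ 1.2458e+05.
The altitude from R has length 2·area/QP ≈ 352.66.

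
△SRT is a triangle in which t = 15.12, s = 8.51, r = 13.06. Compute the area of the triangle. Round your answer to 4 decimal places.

area ≈ 55.4541

Semiperimeter p = (8.51 + 13.06 + 15.12)/2 = 18.345.
Heron's formula: area = √(18.345·9.835·5.285·3.225) ≈ 55.454.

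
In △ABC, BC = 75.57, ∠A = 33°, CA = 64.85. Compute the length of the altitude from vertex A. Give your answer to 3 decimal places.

Law of sines: sin B = CA·sin A/BC ≈ 0.46738.
Since BC ≥ CA, only the acute value applies: ∠B ≈ 27.86°.
Then ∠C = 180° − ∠A − ∠B ≈ 119.14°.
Law of sines gives AB = BC·sin C/sin A ≈ 121.2.
Area = ½·BC·CA·sin C ≈ 2140.3.
The altitude from A has length 2·area/BC ≈ 56.644.

h_A ≈ 56.644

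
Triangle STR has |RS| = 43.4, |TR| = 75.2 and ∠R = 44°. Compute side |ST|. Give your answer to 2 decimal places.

53.32

By the law of cosines, |ST|² = |TR|² + |RS|² − 2·|TR|·|RS|·cos R = 2843.2, so |ST| ≈ 53.322.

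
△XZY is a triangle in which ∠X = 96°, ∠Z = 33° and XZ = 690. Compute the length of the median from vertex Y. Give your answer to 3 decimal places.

622.686

The third angle is ∠Y = 180° − ∠X − ∠Z = 51.00°.
Law of sines: ZY = XZ·sin X/sin Y ≈ 883.
Law of sines: YX = XZ·sin Z/sin Y ≈ 483.57.
Median from Y: ½√(2·ZY² + 2·YX² − XZ²) ≈ 622.69.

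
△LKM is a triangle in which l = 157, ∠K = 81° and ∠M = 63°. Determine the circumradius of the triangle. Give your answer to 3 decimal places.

The third angle is ∠L = 180° − ∠K − ∠M = 36.00°.
Law of sines: k = l·sin K/sin L ≈ 263.82.
Law of sines: m = l·sin M/sin L ≈ 237.99.
Circumradius = l/(2 sin L) ≈ 133.55.

R ≈ 133.552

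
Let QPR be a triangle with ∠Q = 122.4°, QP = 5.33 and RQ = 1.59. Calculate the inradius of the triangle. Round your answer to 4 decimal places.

r ≈ 0.5402

By the law of cosines, PR² = RQ² + QP² − 2·RQ·QP·cos Q = 40.019, so PR ≈ 6.3261.
Area = ½·RQ·QP·sin Q ≈ 3.5777.
Semiperimeter s = (6.3261+1.59+5.33)/2 = 6.623.
Inradius = area/s = 3.5777/6.623 ≈ 0.54019.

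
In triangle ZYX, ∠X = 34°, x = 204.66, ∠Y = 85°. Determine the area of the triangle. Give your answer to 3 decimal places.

The third angle is ∠Z = 180° − ∠Y − ∠X = 61.00°.
Law of sines: z = x·sin Z/sin X ≈ 320.1.
Law of sines: y = x·sin Y/sin X ≈ 364.6.
Area = ½·x·z·sin Y ≈ 32632.

32631.556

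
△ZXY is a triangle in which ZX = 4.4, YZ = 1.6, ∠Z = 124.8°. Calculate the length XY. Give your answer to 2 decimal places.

5.47

By the law of cosines, XY² = YZ² + ZX² − 2·YZ·ZX·cos Z = 29.956, so XY ≈ 5.4732.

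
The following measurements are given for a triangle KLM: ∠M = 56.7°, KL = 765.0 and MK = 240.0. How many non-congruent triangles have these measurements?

1

MK·sin M = 240.0·sin(56.7°) ≈ 200.6.
Since KL ≥ MK, exactly one triangle exists.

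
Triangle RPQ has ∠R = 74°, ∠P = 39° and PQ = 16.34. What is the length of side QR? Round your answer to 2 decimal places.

The third angle is ∠Q = 180° − ∠R − ∠P = 67.00°.
Law of sines: QR = PQ·sin P/sin R ≈ 10.697.

10.70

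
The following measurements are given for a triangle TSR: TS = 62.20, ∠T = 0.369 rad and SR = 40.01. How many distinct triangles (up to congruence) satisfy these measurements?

2

TS·sin T = 62.20·sin(0.369 rad) ≈ 22.43.
Since TS sin T < SR < TS (22.43 < 40.01 < 62.20), two triangles exist.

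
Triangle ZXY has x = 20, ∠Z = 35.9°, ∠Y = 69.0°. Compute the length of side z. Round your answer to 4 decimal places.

The third angle is ∠X = 180° − ∠Y − ∠Z = 75.10°.
Law of sines: z = x·sin Z/sin X ≈ 12.135.

12.1355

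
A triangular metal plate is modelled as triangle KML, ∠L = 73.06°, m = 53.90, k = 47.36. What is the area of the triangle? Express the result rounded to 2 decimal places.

1220.97

Area = ½·k·m·sin L ≈ 1221.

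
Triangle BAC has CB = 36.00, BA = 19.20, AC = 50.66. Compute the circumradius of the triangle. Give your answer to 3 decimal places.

33.420

By the law of cosines, cos B = (CB² + BA² − AC²) / (2·CB·BA) ≈ -0.65234, so ∠B ≈ 130.72°.
Circumradius = AC/(2 sin B) ≈ 33.42.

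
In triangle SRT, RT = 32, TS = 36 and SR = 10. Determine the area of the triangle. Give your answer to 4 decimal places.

Semiperimeter s = (32 + 36 + 10)/2 = 39.
Heron's formula: area = √(39·7·3·29) ≈ 154.11.

154.1136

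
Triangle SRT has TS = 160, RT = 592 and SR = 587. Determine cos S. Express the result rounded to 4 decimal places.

cos S ≈ 0.1049

By the law of cosines, cos S = (TS² + SR² − RT²) / (2·TS·SR) ≈ 0.10490, so ∠S ≈ 83.98°.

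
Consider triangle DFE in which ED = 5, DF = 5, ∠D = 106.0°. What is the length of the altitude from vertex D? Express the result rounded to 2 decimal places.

By the law of cosines, FE² = ED² + DF² − 2·ED·DF·cos D = 63.782, so FE ≈ 7.9864.
Area = ½·ED·DF·sin D ≈ 12.016.
The altitude from D has length 2·area/FE ≈ 3.0091.

h_D ≈ 3.01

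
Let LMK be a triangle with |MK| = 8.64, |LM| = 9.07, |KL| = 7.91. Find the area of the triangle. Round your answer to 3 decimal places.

Semiperimeter s = (8.64 + 7.91 + 9.07)/2 = 12.81.
Heron's formula: area = √(12.81·4.17·4.9·3.74) ≈ 31.288.

area ≈ 31.288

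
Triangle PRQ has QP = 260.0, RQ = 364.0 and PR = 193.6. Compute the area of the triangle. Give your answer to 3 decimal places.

area ≈ 24216.816

Semiperimeter s = (364 + 260 + 193.6)/2 = 408.8.
Heron's formula: area = √(408.8·44.8·148.8·215.2) ≈ 24217.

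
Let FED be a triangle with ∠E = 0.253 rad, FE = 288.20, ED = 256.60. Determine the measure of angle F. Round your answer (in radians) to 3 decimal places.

By the law of cosines, DF² = FE² + ED² − 2·FE·ED·cos E = 5707, so DF ≈ 75.544.
Law of cosines again: cos F = (DF² + FE² − ED²)/(2·DF·FE) ≈ 0.52643, so ∠F ≈ 1.016 rad.

1.016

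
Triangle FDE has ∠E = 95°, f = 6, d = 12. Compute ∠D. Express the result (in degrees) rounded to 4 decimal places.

By the law of cosines, e² = f² + d² − 2·f·d·cos E = 192.55, so e ≈ 13.876.
Law of cosines again: cos D = (e² + f² − d²)/(2·e·f) ≈ 0.50776, so ∠D ≈ 59.48°.

∠D ≈ 59.4850°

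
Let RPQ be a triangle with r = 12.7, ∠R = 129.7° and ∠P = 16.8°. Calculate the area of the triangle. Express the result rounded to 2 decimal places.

area ≈ 16.72

The third angle is ∠Q = 180° − ∠R − ∠P = 33.50°.
Law of sines: p = r·sin P/sin R ≈ 4.7709.
Law of sines: q = r·sin Q/sin R ≈ 9.1105.
Area = ½·r·p·sin Q ≈ 16.721.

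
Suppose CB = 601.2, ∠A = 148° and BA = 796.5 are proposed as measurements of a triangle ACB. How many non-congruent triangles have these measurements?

0

BA·sin A = 796.5·sin(148°) ≈ 422.1.
Since ∠A is not acute, a triangle exists only if CB > BA; here CB ≤ BA, so there is no triangle.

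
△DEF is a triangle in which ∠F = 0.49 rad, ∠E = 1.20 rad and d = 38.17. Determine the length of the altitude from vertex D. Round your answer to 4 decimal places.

The third angle is ∠D = π − ∠E − ∠F = 1.452 rad.
Law of sines: e = d·sin E/sin D ≈ 35.83.
Law of sines: f = d·sin F/sin D ≈ 18.092.
Area = ½·d·e·sin F ≈ 321.82.
The altitude from D has length 2·area/d ≈ 16.863.

h_D ≈ 16.8626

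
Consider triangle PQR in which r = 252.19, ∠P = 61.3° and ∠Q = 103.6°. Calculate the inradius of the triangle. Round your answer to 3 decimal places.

101.917

The third angle is ∠R = 180° − ∠P − ∠Q = 15.10°.
Law of sines: p = r·sin P/sin R ≈ 849.15.
Law of sines: q = r·sin Q/sin R ≈ 940.94.
Area = ½·r·p·sin Q ≈ 1.0407e+05.
Semiperimeter s = (849.15+940.94+252.19)/2 = 1021.1.
Inradius = area/s = 1.0407e+05/1021.1 ≈ 101.92.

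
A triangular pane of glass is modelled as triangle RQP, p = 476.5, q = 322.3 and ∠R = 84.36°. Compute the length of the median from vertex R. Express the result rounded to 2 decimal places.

300.46

By the law of cosines, r² = q² + p² − 2·q·p·cos R = 3.0074e+05, so r ≈ 548.4.
Median from R: ½√(2·q² + 2·p² − r²) ≈ 300.46.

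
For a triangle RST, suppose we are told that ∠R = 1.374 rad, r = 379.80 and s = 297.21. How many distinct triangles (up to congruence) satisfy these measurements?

1

s·sin R = 297.21·sin(1.374 rad) ≈ 291.5.
Since r ≥ s, exactly one triangle exists.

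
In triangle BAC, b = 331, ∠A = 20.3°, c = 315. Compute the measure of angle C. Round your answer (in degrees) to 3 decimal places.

By the law of cosines, a² = c² + b² − 2·c·b·cos A = 13208, so a ≈ 114.93.
Law of cosines again: cos C = (b² + a² − c²)/(2·b·a) ≈ 0.30946, so ∠C ≈ 71.97°.

∠C ≈ 71.973°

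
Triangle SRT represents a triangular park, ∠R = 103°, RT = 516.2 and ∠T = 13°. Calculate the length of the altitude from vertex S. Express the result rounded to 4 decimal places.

h_S ≈ 125.8838

The third angle is ∠S = 180° − ∠R − ∠T = 64.00°.
Law of sines: TS = RT·sin R/sin S ≈ 559.61.
Law of sines: SR = RT·sin T/sin S ≈ 129.2.
Area = ½·RT·TS·sin T ≈ 32491.
The altitude from S has length 2·area/RT ≈ 125.88.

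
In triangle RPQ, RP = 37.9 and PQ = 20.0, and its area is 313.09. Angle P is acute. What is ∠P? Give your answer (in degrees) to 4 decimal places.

55.6997

From area = ½·RP·PQ·sin P, we get sin P = 2·area/(RP·PQ) ≈ 0.82609.
Taking the acute solution, ∠P ≈ 55.70°.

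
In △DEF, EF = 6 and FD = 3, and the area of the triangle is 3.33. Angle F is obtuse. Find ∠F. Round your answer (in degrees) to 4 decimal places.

∠F ≈ 158.2844°

From area = ½·EF·FD·sin F, we get sin F = 2·area/(EF·FD) ≈ 0.37000.
Taking the obtuse solution, ∠F ≈ 158.28°.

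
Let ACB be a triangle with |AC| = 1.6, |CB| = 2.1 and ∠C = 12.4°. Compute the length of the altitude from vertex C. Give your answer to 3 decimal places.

By the law of cosines, |BA|² = |AC|² + |CB|² − 2·|AC|·|CB|·cos C = 0.40676, so |BA| ≈ 0.63778.
Area = ½·|AC|·|CB|·sin C ≈ 0.36076.
The altitude from C has length 2·area/|BA| ≈ 1.1313.

h_C ≈ 1.131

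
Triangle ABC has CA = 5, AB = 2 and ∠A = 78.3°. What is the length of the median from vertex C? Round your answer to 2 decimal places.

4.90

By the law of cosines, BC² = CA² + AB² − 2·CA·AB·cos A = 24.944, so BC ≈ 4.9944.
Median from C: ½√(2·BC² + 2·CA² − AB²) ≈ 4.8961.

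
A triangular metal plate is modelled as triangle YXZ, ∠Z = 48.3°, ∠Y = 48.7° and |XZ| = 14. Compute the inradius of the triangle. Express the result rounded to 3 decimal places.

The third angle is ∠X = 180° − ∠Z − ∠Y = 83.00°.
Law of sines: |ZY| = |XZ|·sin X/sin Y ≈ 18.496.
Law of sines: |YX| = |XZ|·sin Z/sin Y ≈ 13.914.
Area = ½·|XZ|·|ZY|·sin Z ≈ 96.671.
Semiperimeter s = (14+18.496+13.914)/2 = 23.205.
Inradius = area/s = 96.671/23.205 ≈ 4.1659.

r ≈ 4.166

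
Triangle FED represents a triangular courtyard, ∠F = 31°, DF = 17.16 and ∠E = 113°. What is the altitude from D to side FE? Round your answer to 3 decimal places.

8.838

The third angle is ∠D = 180° − ∠F − ∠E = 36.00°.
Law of sines: ED = DF·sin F/sin E ≈ 9.6013.
Law of sines: FE = DF·sin D/sin E ≈ 10.957.
Area = ½·DF·ED·sin D ≈ 48.421.
The altitude from D has length 2·area/FE ≈ 8.8381.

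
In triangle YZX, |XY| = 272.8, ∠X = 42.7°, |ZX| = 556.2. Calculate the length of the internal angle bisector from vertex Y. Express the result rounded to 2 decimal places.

t_Y ≈ 186.65

By the law of cosines, |YZ|² = |ZX|² + |XY|² − 2·|ZX|·|XY|·cos X = 1.6076e+05, so |YZ| ≈ 400.95.
Law of cosines again: cos Y = (|XY|² + |YZ|² − |ZX|²)/(2·|XY|·|YZ|) ≈ -0.33910, so ∠Y ≈ 109.82°.
The bisector from Y has length 2·|XY|·|YZ|·cos(∠Y/2)/(|XY|+|YZ|) ≈ 186.65.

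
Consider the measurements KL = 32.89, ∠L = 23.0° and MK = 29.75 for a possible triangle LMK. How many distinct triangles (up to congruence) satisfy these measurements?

2

KL·sin L = 32.89·sin(23.0°) ≈ 12.85.
Since KL sin L < MK < KL (12.85 < 29.75 < 32.89), two triangles exist.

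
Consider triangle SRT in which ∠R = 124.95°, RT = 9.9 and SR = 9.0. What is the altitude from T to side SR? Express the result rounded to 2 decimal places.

By the law of cosines, TS² = SR² + RT² − 2·SR·RT·cos R = 281.09, so TS ≈ 16.766.
Area = ½·SR·RT·sin R ≈ 36.516.
The altitude from T has length 2·area/SR ≈ 8.1146.

h_T ≈ 8.11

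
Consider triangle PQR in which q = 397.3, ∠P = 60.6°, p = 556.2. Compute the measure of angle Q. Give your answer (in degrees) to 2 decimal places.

38.49

Law of sines: sin Q = q·sin P/p ≈ 0.62232.
Since p ≥ q, only the acute value applies: ∠Q ≈ 38.49°.
Then ∠R = 180° − ∠P − ∠Q ≈ 80.91°.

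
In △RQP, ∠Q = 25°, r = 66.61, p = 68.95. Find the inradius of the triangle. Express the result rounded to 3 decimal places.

11.764

By the law of cosines, q² = p² + r² − 2·p·r·cos Q = 866.09, so q ≈ 29.429.
Area = ½·p·r·sin Q ≈ 970.49.
Semiperimeter s = (66.61+29.429+68.95)/2 = 82.495.
Inradius = area/s = 970.49/82.495 ≈ 11.764.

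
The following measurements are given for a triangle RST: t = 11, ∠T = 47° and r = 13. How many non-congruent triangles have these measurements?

r·sin T = 13·sin(47°) ≈ 9.508.
Since r sin T < t < r (9.508 < 11 < 13), two triangles exist.

2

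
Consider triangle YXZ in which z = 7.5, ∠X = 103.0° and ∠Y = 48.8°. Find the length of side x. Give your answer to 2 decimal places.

15.46

The third angle is ∠Z = 180° − ∠Y − ∠X = 28.20°.
Law of sines: x = z·sin X/sin Z ≈ 15.465.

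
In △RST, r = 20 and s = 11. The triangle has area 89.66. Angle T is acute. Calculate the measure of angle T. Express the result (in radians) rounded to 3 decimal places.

From area = ½·r·s·sin T, we get sin T = 2·area/(r·s) ≈ 0.81509.
Taking the acute solution, ∠T ≈ 0.953 rad.

0.953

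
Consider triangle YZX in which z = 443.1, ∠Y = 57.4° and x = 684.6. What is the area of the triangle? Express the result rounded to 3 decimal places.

Area = ½·z·x·sin Y ≈ 1.2778e+05.

area ≈ 127777.392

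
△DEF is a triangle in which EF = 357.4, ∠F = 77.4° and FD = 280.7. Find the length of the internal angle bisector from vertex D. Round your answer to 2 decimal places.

By the law of cosines, DE² = EF² + FD² − 2·EF·FD·cos F = 1.6276e+05, so DE ≈ 403.43.
Law of cosines again: cos D = (FD² + DE² − EF²)/(2·FD·DE) ≈ 0.50253, so ∠D ≈ 59.83°.
The bisector from D has length 2·FD·DE·cos(∠D/2)/(FD+DE) ≈ 286.95.

t_D ≈ 286.95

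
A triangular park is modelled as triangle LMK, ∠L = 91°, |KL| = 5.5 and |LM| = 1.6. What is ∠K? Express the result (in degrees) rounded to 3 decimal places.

16.140

By the law of cosines, |MK|² = |KL|² + |LM|² − 2·|KL|·|LM|·cos L = 33.117, so |MK| ≈ 5.7548.
Law of cosines again: cos K = (|MK|² + |KL|² − |LM|²)/(2·|MK|·|KL|) ≈ 0.96058, so ∠K ≈ 16.14°.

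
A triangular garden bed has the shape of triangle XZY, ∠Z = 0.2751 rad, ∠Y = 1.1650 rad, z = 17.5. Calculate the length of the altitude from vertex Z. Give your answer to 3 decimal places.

58.686

The third angle is ∠X = π − ∠Z − ∠Y = 1.7015 rad.
Law of sines: x = z·sin X/sin Z ≈ 63.873.
Law of sines: y = z·sin Y/sin Z ≈ 59.191.
Area = ½·z·x·sin Y ≈ 513.5.
The altitude from Z has length 2·area/z ≈ 58.686.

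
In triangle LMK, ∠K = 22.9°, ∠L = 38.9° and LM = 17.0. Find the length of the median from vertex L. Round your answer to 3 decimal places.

26.411

The third angle is ∠M = 180° − ∠K − ∠L = 118.20°.
Law of sines: MK = LM·sin L/sin K ≈ 27.434.
Law of sines: KL = LM·sin M/sin K ≈ 38.502.
Median from L: ½√(2·KL² + 2·LM² − MK²) ≈ 26.411.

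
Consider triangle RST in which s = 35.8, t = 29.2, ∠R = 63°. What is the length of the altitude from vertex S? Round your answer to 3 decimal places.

26.017

By the law of cosines, r² = s² + t² − 2·s·t·cos R = 1185.1, so r ≈ 34.425.
Area = ½·s·t·sin R ≈ 465.71.
The altitude from S has length 2·area/s ≈ 26.017.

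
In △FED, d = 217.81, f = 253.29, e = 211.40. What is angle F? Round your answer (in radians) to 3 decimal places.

1.262

By the law of cosines, cos F = (e² + d² − f²) / (2·e·d) ≈ 0.30378, so ∠F ≈ 1.2621 rad.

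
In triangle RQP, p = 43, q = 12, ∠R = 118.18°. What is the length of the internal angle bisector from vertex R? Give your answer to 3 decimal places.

By the law of cosines, r² = q² + p² − 2·q·p·cos R = 2480.4, so r ≈ 49.803.
The bisector from R has length 2·q·p·cos(∠R/2)/(q+p) ≈ 9.6387.

9.639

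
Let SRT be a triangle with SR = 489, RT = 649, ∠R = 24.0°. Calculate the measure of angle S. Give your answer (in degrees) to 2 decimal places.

By the law of cosines, TS² = SR² + RT² − 2·SR·RT·cos R = 80475, so TS ≈ 283.68.
Law of cosines again: cos S = (TS² + SR² − RT²)/(2·TS·SR) ≈ -0.36623, so ∠S ≈ 111.48°.

111.48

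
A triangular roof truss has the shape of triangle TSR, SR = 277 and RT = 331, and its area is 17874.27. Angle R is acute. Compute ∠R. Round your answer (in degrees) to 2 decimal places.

From area = ½·SR·RT·sin R, we get sin R = 2·area/(SR·RT) ≈ 0.38990.
Taking the acute solution, ∠R ≈ 22.95°.

∠R ≈ 22.95°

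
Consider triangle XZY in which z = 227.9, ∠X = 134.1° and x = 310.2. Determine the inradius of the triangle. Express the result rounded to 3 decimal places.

r ≈ 26.703

Law of sines: sin Z = z·sin X/x ≈ 0.52760.
Since x ≥ z, only the acute value applies: ∠Z ≈ 31.84°.
Then ∠Y = 180° − ∠X − ∠Z ≈ 14.06°.
Law of sines gives y = x·sin Y/sin X ≈ 104.91.
Area = ½·x·z·sin Y ≈ 8585.2.
Semiperimeter s = (310.2+227.9+104.91)/2 = 321.51.
Inradius = area/s = 8585.2/321.51 ≈ 26.703.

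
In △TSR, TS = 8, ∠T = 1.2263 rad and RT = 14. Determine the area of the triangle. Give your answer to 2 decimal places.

Area = ½·RT·TS·sin T ≈ 52.71.

area ≈ 52.71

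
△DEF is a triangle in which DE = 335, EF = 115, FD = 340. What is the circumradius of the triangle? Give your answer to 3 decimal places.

By the law of cosines, cos D = (FD² + DE² − EF²) / (2·FD·DE) ≈ 0.94205, so ∠D ≈ 19.60°.
Circumradius = EF/(2 sin D) ≈ 171.41.

R ≈ 171.406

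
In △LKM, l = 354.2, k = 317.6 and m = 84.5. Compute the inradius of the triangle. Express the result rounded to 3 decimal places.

r ≈ 33.558

Semiperimeter s = (354.2 + 317.6 + 84.5)/2 = 378.15.
Heron's formula: area = √(378.15·23.95·60.55·293.65) ≈ 12690.
Inradius = area/s = 12690/378.15 ≈ 33.558.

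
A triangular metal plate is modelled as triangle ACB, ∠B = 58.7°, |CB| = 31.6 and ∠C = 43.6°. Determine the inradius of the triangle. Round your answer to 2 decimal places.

7.39

The third angle is ∠A = 180° − ∠C − ∠B = 77.70°.
Law of sines: |BA| = |CB|·sin C/sin A ≈ 22.304.
Law of sines: |AC| = |CB|·sin B/sin A ≈ 27.635.
Area = ½·|CB|·|BA|·sin B ≈ 301.11.
Semiperimeter s = (31.6+22.304+27.635)/2 = 40.77.
Inradius = area/s = 301.11/40.77 ≈ 7.3857.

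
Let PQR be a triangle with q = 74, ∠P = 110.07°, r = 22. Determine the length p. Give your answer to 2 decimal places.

By the law of cosines, p² = q² + r² − 2·q·r·cos P = 7077.4, so p ≈ 84.127.

84.13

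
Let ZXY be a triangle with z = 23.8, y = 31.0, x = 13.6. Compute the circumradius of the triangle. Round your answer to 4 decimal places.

By the law of cosines, cos Z = (x² + y² − z²) / (2·x·y) ≈ 0.68729, so ∠Z ≈ 0.8130 rad.
Circumradius = z/(2 sin Z) ≈ 16.382.

R ≈ 16.3825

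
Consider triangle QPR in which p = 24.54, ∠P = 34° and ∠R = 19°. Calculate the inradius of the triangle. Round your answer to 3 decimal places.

3.790

The third angle is ∠Q = 180° − ∠P − ∠R = 127.00°.
Law of sines: q = p·sin Q/sin P ≈ 35.048.
Law of sines: r = p·sin R/sin P ≈ 14.287.
Area = ½·p·q·sin R ≈ 140.01.
Semiperimeter s = (35.048+24.54+14.287)/2 = 36.938.
Inradius = area/s = 140.01/36.938 ≈ 3.7903.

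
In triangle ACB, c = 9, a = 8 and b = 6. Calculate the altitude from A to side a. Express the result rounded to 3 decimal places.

Semiperimeter s = (8 + 9 + 6)/2 = 11.5.
Heron's formula: area = √(11.5·3.5·2.5·5.5) ≈ 23.525.
The altitude from A has length 2·area/a ≈ 5.8813.

h_A ≈ 5.881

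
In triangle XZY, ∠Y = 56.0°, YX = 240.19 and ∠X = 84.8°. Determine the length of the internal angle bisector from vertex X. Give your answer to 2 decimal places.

The third angle is ∠Z = 180° − ∠Y − ∠X = 39.20°.
Law of sines: ZY = YX·sin X/sin Z ≈ 378.47.
Law of sines: XZ = YX·sin Y/sin Z ≈ 315.06.
The bisector from X has length 2·YX·XZ·cos(∠X/2)/(YX+XZ) ≈ 201.29.

t_X ≈ 201.29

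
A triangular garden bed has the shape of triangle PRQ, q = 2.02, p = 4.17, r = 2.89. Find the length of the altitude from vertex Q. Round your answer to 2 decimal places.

2.62

Semiperimeter s = (4.17 + 2.89 + 2.02)/2 = 4.54.
Heron's formula: area = √(4.54·0.37·1.65·2.52) ≈ 2.6428.
The altitude from Q has length 2·area/q ≈ 2.6167.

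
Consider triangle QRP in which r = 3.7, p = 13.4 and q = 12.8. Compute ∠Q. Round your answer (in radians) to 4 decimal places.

∠Q ≈ 1.2697 rad

By the law of cosines, cos Q = (r² + p² − q²) / (2·r·p) ≈ 0.29659, so ∠Q ≈ 1.270 rad.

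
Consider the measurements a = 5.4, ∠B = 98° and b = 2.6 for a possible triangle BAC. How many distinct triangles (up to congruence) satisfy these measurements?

0

a·sin B = 5.4·sin(98°) ≈ 5.347.
Since ∠B is not acute, a triangle exists only if b > a; here b ≤ a, so there is no triangle.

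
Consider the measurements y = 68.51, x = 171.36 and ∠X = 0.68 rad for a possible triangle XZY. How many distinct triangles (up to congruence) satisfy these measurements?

y·sin X = 68.51·sin(0.68 rad) ≈ 43.08.
Since x ≥ y, exactly one triangle exists.

1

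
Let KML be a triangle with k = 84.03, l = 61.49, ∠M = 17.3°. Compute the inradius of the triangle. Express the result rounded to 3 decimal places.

By the law of cosines, m² = l² + k² − 2·l·k·cos M = 975.55, so m ≈ 31.234.
Area = ½·l·k·sin M ≈ 768.27.
Semiperimeter s = (84.03+31.234+61.49)/2 = 88.377.
Inradius = area/s = 768.27/88.377 ≈ 8.6931.

8.693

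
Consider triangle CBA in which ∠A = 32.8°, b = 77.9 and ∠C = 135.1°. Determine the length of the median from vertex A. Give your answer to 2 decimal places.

165.25

The third angle is ∠B = 180° − ∠A − ∠C = 12.10°.
Law of sines: c = b·sin C/sin B ≈ 262.32.
Law of sines: a = b·sin A/sin B ≈ 201.31.
Median from A: ½√(2·c² + 2·b² − a²) ≈ 165.25.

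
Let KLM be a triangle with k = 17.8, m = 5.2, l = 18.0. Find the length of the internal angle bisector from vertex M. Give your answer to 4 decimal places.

By the law of cosines, cos M = (k² + l² − m²) / (2·k·l) ≈ 0.95787, so ∠M ≈ 0.291 rad.
The bisector from M has length 2·k·l·cos(∠M/2)/(k+l) ≈ 17.71.

t_M ≈ 17.7099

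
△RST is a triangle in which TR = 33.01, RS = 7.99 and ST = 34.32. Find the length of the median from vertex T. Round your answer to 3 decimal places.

Median from T: ½√(2·ST² + 2·TR² − RS²) ≈ 33.434.

33.434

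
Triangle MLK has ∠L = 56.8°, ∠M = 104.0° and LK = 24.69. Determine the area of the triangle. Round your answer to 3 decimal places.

The third angle is ∠K = 180° − ∠M − ∠L = 19.20°.
Law of sines: KM = LK·sin L/sin M ≈ 21.292.
Law of sines: ML = LK·sin K/sin M ≈ 8.3683.
Area = ½·LK·KM·sin K ≈ 86.443.

area ≈ 86.443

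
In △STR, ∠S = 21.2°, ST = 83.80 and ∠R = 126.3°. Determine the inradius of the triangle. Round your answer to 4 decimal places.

9.5506

The third angle is ∠T = 180° − ∠R − ∠S = 32.50°.
Law of sines: TR = ST·sin S/sin R ≈ 37.602.
Law of sines: RS = ST·sin T/sin R ≈ 55.868.
Area = ½·ST·TR·sin T ≈ 846.52.
Semiperimeter s = (37.602+55.868+83.8)/2 = 88.635.
Inradius = area/s = 846.52/88.635 ≈ 9.5506.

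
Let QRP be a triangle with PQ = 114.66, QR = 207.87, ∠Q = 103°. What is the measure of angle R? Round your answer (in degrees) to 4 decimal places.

By the law of cosines, RP² = PQ² + QR² − 2·PQ·QR·cos Q = 67080, so RP ≈ 259.
Law of cosines again: cos R = (QR² + RP² − PQ²)/(2·QR·RP) ≈ 0.90218, so ∠R ≈ 25.55°.

∠R ≈ 25.5539°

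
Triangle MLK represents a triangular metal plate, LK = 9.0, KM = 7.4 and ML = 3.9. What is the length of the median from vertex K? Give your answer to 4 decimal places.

m_K ≈ 8.0048

Median from K: ½√(2·LK² + 2·KM² − ML²) ≈ 8.0048.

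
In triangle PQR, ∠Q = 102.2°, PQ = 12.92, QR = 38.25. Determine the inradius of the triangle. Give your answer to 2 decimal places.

By the law of cosines, RP² = PQ² + QR² − 2·PQ·QR·cos Q = 1838.9, so RP ≈ 42.882.
Area = ½·PQ·QR·sin Q ≈ 241.51.
Semiperimeter s = (38.25+42.882+12.92)/2 = 47.026.
Inradius = area/s = 241.51/47.026 ≈ 5.1358.

5.14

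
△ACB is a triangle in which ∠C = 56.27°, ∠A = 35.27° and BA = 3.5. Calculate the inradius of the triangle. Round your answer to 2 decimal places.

The third angle is ∠B = 180° − ∠A − ∠C = 88.46°.
Law of sines: CB = BA·sin A/sin C ≈ 2.4301.
Law of sines: AC = BA·sin B/sin C ≈ 4.2069.
Area = ½·BA·CB·sin B ≈ 4.2511.
Semiperimeter s = (2.4301+3.5+4.2069)/2 = 5.0685.
Inradius = area/s = 4.2511/5.0685 ≈ 0.83873.

r ≈ 0.84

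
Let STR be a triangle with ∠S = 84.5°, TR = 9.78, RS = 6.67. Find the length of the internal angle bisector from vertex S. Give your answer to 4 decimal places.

Law of sines: sin T = RS·sin S/TR ≈ 0.67886.
Since TR ≥ RS, only the acute value applies: ∠T ≈ 42.75°.
Then ∠R = 180° − ∠S − ∠T ≈ 52.75°.
Law of sines gives ST = TR·sin R/sin S ≈ 7.8204.
The bisector from S has length 2·RS·ST·cos(∠S/2)/(RS+ST) ≈ 5.3292.

t_S ≈ 5.3292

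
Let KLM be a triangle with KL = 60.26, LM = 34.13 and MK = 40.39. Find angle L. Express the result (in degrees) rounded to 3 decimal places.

39.701

By the law of cosines, cos L = (KL² + LM² − MK²) / (2·KL·LM) ≈ 0.76939, so ∠L ≈ 39.70°.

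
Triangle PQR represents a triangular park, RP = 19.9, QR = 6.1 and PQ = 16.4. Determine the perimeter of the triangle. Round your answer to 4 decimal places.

Perimeter = 6.1 + 19.9 + 16.4 = 42.4.

perimeter ≈ 42.4000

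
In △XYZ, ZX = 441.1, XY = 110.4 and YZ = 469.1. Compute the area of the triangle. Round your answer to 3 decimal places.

area ≈ 24120.713

Semiperimeter s = (469.1 + 441.1 + 110.4)/2 = 510.3.
Heron's formula: area = √(510.3·41.2·69.2·399.9) ≈ 24121.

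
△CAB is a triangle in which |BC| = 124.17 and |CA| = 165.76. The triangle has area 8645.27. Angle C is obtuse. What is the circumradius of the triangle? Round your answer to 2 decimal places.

From area = ½·|BC|·|CA|·sin C, we get sin C = 2·area/(|BC|·|CA|) ≈ 0.84006.
Taking the obtuse solution, ∠C ≈ 122.85°.
Law of cosines then gives |AB| ≈ 255.39.
Circumradius = |AB|/(2 sin C) ≈ 152.01.

152.01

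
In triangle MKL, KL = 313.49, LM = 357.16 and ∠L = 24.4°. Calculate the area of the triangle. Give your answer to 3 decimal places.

23126.844

Area = ½·KL·LM·sin L ≈ 23127.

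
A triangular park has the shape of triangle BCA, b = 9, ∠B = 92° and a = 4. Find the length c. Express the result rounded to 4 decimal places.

7.9239

Law of sines: sin A = a·sin B/b ≈ 0.44417.
Since b ≥ a, only the acute value applies: ∠A ≈ 26.37°.
Then ∠C = 180° − ∠B − ∠A ≈ 61.63°.
Law of sines gives c = b·sin C/sin B ≈ 7.9239.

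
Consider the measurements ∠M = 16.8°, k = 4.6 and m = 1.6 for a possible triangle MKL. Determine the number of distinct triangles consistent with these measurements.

2

k·sin M = 4.6·sin(16.8°) ≈ 1.33.
Since k sin M < m < k (1.33 < 1.6 < 4.6), two triangles exist.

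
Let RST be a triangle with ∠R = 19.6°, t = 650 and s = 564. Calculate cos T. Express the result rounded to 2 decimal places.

By the law of cosines, r² = s² + t² − 2·s·t·cos R = 49879, so r ≈ 223.34.
Law of cosines again: cos T = (r² + s² − t²)/(2·r·s) ≈ -0.21643, so ∠T ≈ 102.50°.

cos T ≈ -0.22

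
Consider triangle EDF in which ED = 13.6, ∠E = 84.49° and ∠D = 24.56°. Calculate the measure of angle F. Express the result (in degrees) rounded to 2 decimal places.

∠F ≈ 70.95°

The third angle is ∠F = 180° − ∠E − ∠D = 70.95°.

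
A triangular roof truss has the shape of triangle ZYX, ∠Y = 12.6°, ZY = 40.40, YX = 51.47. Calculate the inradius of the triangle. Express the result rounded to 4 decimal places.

By the law of cosines, XZ² = ZY² + YX² − 2·ZY·YX·cos Y = 222.7, so XZ ≈ 14.923.
Area = ½·ZY·YX·sin Y ≈ 226.8.
Semiperimeter s = (51.47+14.923+40.4)/2 = 53.397.
Inradius = area/s = 226.8/53.397 ≈ 4.2475.

r ≈ 4.2475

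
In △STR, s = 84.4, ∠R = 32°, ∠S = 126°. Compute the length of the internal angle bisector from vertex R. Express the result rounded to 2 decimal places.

t_R ≈ 51.35

The third angle is ∠T = 180° − ∠R − ∠S = 22.00°.
Law of sines: t = s·sin T/sin S ≈ 39.081.
Law of sines: r = s·sin R/sin S ≈ 55.283.
The bisector from R has length 2·s·t·cos(∠R/2)/(s+t) ≈ 51.354.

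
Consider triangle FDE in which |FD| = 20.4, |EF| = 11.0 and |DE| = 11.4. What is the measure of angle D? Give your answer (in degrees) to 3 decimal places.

∠D ≈ 23.936°

By the law of cosines, cos D = (|FD|² + |DE|² − |EF|²) / (2·|FD|·|DE|) ≈ 0.91400, so ∠D ≈ 23.94°.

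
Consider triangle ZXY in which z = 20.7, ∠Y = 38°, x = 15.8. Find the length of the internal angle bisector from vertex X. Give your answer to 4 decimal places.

By the law of cosines, y² = z² + x² − 2·z·x·cos Y = 162.68, so y ≈ 12.754.
Law of cosines again: cos X = (y² + z² − x²)/(2·y·z) ≈ 0.64679, so ∠X ≈ 49.70°.
The bisector from X has length 2·y·z·cos(∠X/2)/(y+z) ≈ 14.322.

t_X ≈ 14.3223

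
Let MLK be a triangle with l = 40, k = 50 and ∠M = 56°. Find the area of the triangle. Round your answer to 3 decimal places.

area ≈ 829.038

Area = ½·l·k·sin M ≈ 829.04.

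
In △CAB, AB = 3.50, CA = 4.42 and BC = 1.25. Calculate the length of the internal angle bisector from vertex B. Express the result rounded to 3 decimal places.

0.766

By the law of cosines, cos B = (AB² + BC² − CA²) / (2·AB·BC) ≈ -0.65416, so ∠B ≈ 130.86°.
The bisector from B has length 2·AB·BC·cos(∠B/2)/(AB+BC) ≈ 0.76601.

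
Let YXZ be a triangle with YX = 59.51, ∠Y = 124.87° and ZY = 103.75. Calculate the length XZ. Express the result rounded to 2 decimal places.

146.17

By the law of cosines, XZ² = ZY² + YX² − 2·ZY·YX·cos Y = 21365, so XZ ≈ 146.17.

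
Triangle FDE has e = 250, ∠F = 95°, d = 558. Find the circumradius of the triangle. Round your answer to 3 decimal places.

316.713

By the law of cosines, f² = d² + e² − 2·d·e·cos F = 3.9818e+05, so f ≈ 631.02.
Area = ½·d·e·sin F ≈ 69485.
Circumradius = f/(2 sin F) ≈ 316.71.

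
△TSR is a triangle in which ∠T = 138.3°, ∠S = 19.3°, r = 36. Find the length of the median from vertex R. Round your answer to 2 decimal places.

The third angle is ∠R = 180° − ∠T − ∠S = 22.40°.
Law of sines: t = r·sin T/sin R ≈ 62.845.
Law of sines: s = r·sin S/sin R ≈ 31.224.
Median from R: ½√(2·t² + 2·s² − r²) ≈ 46.241.

46.24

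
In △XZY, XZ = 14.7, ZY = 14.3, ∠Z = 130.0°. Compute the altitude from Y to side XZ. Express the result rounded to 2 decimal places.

By the law of cosines, YX² = XZ² + ZY² − 2·XZ·ZY·cos Z = 690.82, so YX ≈ 26.283.
Area = ½·XZ·ZY·sin Z ≈ 80.515.
The altitude from Y has length 2·area/XZ ≈ 10.954.

10.95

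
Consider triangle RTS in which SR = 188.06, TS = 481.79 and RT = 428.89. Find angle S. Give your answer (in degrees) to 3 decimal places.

∠S ≈ 62.547°

By the law of cosines, cos S = (TS² + SR² − RT²) / (2·TS·SR) ≈ 0.46102, so ∠S ≈ 62.55°.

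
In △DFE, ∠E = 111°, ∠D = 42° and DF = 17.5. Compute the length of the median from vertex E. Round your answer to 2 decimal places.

The third angle is ∠F = 180° − ∠E − ∠D = 27.00°.
Law of sines: FE = DF·sin D/sin E ≈ 12.543.
Law of sines: ED = DF·sin F/sin E ≈ 8.5101.
Median from E: ½√(2·FE² + 2·ED² − DF²) ≈ 6.1895.

m_E ≈ 6.19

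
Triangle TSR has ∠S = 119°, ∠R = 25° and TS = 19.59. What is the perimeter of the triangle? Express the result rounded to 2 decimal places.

87.38

The third angle is ∠T = 180° − ∠S − ∠R = 36.00°.
Law of sines: SR = TS·sin T/sin R ≈ 27.246.
Law of sines: RT = TS·sin S/sin R ≈ 40.542.
Semiperimeter s = (27.246+40.542+19.59)/2 = 43.689.
Perimeter = 27.246 + 40.542 + 19.59 = 87.378.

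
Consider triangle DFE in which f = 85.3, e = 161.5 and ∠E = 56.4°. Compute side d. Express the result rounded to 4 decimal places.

Law of sines: sin F = f·sin E/e ≈ 0.43993.
Since e ≥ f, only the acute value applies: ∠F ≈ 26.10°.
Then ∠D = 180° − ∠E − ∠F ≈ 97.50°.
Law of sines gives d = e·sin D/sin E ≈ 192.24.

192.2367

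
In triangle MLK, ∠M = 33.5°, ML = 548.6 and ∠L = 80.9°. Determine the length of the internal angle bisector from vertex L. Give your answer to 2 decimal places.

t_L ≈ 315.07

The third angle is ∠K = 180° − ∠M − ∠L = 65.60°.
Law of sines: LK = ML·sin M/sin K ≈ 332.49.
Law of sines: KM = ML·sin L/sin K ≈ 594.82.
The bisector from L has length 2·ML·LK·cos(∠L/2)/(ML+LK) ≈ 315.07.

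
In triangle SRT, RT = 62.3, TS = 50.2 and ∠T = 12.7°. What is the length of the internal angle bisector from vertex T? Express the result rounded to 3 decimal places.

t_T ≈ 55.258

By the law of cosines, SR² = RT² + TS² − 2·RT·TS·cos T = 299.44, so SR ≈ 17.304.
The bisector from T has length 2·RT·TS·cos(∠T/2)/(RT+TS) ≈ 55.258.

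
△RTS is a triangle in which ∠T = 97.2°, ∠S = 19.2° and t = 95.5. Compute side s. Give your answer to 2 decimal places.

31.66

The third angle is ∠R = 180° − ∠T − ∠S = 63.60°.
Law of sines: s = t·sin S/sin T ≈ 31.656.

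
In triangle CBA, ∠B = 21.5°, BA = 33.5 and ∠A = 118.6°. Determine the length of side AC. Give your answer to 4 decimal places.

The third angle is ∠C = 180° − ∠B − ∠A = 39.90°.
Law of sines: AC = BA·sin B/sin C ≈ 19.141.

19.1407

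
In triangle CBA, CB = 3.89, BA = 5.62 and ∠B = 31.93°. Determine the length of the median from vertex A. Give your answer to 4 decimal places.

By the law of cosines, AC² = CB² + BA² − 2·CB·BA·cos B = 9.6085, so AC ≈ 3.0998.
Median from A: ½√(2·BA² + 2·AC² − CB²) ≈ 4.1004.

4.1004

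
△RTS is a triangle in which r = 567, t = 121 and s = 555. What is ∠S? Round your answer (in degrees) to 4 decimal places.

By the law of cosines, cos S = (r² + t² − s²) / (2·r·t) ≈ 0.20483, so ∠S ≈ 78.18°.

78.1807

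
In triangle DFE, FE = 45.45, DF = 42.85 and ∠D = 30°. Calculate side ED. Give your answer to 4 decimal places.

77.1925

Law of sines: sin E = DF·sin D/FE ≈ 0.47140.
Since FE ≥ DF, only the acute value applies: ∠E ≈ 28.13°.
Then ∠F = 180° − ∠D − ∠E ≈ 121.87°.
Law of sines gives ED = FE·sin F/sin D ≈ 77.193.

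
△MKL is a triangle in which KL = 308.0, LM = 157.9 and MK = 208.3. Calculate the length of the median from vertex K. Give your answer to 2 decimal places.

Median from K: ½√(2·MK² + 2·KL² − LM²) ≈ 250.79.

m_K ≈ 250.79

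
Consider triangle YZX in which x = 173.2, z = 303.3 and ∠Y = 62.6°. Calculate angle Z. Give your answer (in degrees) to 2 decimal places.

By the law of cosines, y² = z² + x² − 2·z·x·cos Y = 73639, so y ≈ 271.37.
Law of cosines again: cos Z = (x² + y² − z²)/(2·x·y) ≈ 0.12390, so ∠Z ≈ 82.88°.

82.88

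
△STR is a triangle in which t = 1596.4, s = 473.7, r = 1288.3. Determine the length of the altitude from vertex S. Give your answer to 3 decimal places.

Semiperimeter p = (473.7 + 1596.4 + 1288.3)/2 = 1679.2.
Heron's formula: area = √(1679.2·1205.5·82.8·390.9) ≈ 2.5597e+05.
The altitude from S has length 2·area/s ≈ 1080.7.

h_S ≈ 1080.711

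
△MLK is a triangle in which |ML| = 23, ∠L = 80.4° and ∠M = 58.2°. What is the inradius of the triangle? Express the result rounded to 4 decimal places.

7.7182

The third angle is ∠K = 180° − ∠M − ∠L = 41.40°.
Law of sines: |LK| = |ML|·sin M/sin K ≈ 29.559.
Law of sines: |KM| = |ML|·sin L/sin K ≈ 34.292.
Area = ½·|ML|·|LK|·sin L ≈ 335.16.
Semiperimeter s = (29.559+34.292+23)/2 = 43.426.
Inradius = area/s = 335.16/43.426 ≈ 7.7182.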